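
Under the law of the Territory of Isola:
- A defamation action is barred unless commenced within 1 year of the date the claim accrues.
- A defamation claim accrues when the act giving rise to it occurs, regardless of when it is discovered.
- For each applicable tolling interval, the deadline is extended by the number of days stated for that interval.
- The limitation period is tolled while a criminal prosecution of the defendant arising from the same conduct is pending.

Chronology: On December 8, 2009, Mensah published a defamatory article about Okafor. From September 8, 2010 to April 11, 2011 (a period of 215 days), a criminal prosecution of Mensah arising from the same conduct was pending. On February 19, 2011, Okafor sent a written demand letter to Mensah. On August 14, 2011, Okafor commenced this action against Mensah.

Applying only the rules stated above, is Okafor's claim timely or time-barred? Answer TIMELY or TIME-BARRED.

The claim accrued on December 8, 2009, the date of the act.
Adding the 1 year base period to December 8, 2009 gives a deadline of December 8, 2010, before any tolling.
Because the pending criminal prosecution ran from September 8, 2010 to April 11, 2011, the deadline is extended by 215 days to July 11, 2011.
The other events in the timeline have no effect on the limitation period under the stated rules.
The August 14, 2011 filing falls after the July 11, 2011 deadline; the claim is time-barred.

TIME-BARRED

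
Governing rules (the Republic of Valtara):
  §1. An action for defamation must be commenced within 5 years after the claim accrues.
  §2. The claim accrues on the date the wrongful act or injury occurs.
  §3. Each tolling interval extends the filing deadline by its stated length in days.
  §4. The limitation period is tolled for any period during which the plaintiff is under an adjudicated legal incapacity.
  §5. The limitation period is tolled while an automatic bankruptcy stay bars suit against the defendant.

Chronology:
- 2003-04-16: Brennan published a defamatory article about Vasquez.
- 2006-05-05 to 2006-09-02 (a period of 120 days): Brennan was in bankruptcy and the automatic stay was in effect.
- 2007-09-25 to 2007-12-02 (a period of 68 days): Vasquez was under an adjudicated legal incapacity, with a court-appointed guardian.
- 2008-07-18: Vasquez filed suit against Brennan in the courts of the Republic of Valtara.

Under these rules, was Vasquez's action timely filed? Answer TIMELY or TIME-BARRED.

The claim accrued on 2003-04-16, when the wrongful act occurred.
Adding the 5 years base period to 2003-04-16 gives a deadline of 2008-04-16, before any tolling.
The automatic bankruptcy stay from 2006-05-05 to 2006-09-02 tolled the period for 120 days, extending the deadline to 2008-08-14.
The period was tolled for 68 days by the plaintiff's legal incapacity (2007-09-25 to 2007-12-02), pushing the deadline to 2008-10-21.
Vasquez filed on 2008-07-18, before the 2008-10-21 deadline, so the action is timely.

TIMELY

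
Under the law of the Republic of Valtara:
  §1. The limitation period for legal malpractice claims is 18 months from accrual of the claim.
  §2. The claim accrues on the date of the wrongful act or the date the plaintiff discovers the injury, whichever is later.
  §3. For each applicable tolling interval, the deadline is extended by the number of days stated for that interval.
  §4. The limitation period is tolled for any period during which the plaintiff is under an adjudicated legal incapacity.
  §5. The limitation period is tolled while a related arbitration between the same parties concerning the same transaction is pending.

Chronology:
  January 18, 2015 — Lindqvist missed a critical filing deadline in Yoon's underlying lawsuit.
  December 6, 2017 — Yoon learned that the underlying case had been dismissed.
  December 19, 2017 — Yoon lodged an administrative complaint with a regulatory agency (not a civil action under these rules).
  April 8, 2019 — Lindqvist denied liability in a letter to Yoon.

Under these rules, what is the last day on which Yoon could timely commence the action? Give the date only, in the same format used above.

Because discovery on December 6, 2017 post-dates the January 18, 2015 act, accrual under the later-of rule falls on December 6, 2017.
The untolled deadline — 18 months after December 6, 2017 — is June 6, 2019.
None of the other events listed affects the running of the period under the stated rules.

June 6, 2019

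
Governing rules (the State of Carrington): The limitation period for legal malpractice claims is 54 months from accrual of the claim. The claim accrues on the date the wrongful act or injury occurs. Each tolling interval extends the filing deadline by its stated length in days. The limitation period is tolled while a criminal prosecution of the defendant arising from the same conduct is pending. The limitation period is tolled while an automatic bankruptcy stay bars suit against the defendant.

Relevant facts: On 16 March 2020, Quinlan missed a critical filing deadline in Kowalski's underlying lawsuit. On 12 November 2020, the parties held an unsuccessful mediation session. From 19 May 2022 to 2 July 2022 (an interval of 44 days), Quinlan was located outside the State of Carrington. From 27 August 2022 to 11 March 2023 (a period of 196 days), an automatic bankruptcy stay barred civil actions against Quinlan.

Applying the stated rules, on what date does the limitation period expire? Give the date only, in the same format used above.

The claim accrued on 16 March 2020, the date of the act.
Adding the 54 months base period to 16 March 2020 gives a deadline of 16 September 2024, before any tolling.
The period was tolled for 196 days by the automatic bankruptcy stay (27 August 2022 to 11 March 2023), pushing the deadline to 31 March 2025.
The defendant's absence from the jurisdiction from 19 May 2022 to 2 July 2022 does not toll the period, because no stated rule makes the defendant's absence a tolling event.
Nothing else in the chronology tolls or restarts the period.

31 March 2025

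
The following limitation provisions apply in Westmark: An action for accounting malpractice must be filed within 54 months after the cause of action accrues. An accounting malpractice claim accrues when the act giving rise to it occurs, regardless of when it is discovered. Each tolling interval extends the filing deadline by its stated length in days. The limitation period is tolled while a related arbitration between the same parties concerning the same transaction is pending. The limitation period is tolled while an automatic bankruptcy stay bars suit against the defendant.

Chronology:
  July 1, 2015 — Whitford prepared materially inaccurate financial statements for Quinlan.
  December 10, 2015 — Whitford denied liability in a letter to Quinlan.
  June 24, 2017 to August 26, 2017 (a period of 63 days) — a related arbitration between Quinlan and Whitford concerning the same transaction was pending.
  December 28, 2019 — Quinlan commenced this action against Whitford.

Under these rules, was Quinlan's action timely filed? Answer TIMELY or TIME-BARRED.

The limitation period began to run on July 1, 2015.
The untolled deadline — 54 months after July 1, 2015 — is January 1, 2020.
The pending related arbitration from June 24, 2017 to August 26, 2017 tolled the period for 63 days, extending the deadline to March 4, 2020.
The other events in the timeline have no effect on the limitation period under the stated rules.
Quinlan filed on December 28, 2019, before the March 4, 2020 deadline, so the action is timely.

TIMELY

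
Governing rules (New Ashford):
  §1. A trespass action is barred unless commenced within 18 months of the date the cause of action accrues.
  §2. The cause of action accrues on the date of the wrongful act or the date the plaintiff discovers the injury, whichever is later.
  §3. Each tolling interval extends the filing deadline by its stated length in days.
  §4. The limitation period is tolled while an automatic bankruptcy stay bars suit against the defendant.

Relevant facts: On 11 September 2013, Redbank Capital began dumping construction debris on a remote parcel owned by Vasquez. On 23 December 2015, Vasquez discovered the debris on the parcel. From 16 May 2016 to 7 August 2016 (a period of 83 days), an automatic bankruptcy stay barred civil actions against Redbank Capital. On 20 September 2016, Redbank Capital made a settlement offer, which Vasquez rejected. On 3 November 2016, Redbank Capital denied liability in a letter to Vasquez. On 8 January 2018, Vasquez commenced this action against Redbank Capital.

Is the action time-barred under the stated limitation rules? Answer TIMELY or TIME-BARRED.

TIME-BARRED

Taking the later of the act (11 September 2013) and discovery (23 December 2015), the claim accrued on 23 December 2015.
18 months from 23 December 2015 is 23 June 2017.
The automatic bankruptcy stay from 16 May 2016 to 7 August 2016 tolled the period for 83 days, extending the deadline to 14 September 2017.
None of the other events listed affects the running of the period under the stated rules.
Filing on 8 January 2018 missed the 14 September 2017 deadline — the action is time-barred.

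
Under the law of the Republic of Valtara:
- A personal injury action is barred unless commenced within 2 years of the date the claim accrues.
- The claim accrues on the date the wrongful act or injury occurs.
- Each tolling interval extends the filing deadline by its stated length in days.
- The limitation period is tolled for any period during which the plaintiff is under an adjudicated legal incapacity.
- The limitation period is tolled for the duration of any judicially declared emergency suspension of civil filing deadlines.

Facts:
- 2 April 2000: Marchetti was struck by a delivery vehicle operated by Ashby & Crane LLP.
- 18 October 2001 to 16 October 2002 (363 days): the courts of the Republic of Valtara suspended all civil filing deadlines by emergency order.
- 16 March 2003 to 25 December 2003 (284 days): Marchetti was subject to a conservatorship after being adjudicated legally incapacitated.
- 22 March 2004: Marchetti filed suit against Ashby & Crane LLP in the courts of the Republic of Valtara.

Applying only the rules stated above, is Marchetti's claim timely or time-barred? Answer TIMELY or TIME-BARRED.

TIME-BARRED

The claim accrued on 2 April 2000, when the wrongful act occurred.
2 years from 2 April 2000 is 2 April 2002.
Because the emergency suspension of filing deadlines ran from 18 October 2001 to 16 October 2002, the deadline is extended by 363 days to 31 March 2003.
The plaintiff's legal incapacity from 16 March 2003 to 25 December 2003 tolled the period for 284 days, extending the deadline to 9 January 2004.
Marchetti filed on 22 March 2004, after the 9 January 2004 deadline, so the action is time-barred.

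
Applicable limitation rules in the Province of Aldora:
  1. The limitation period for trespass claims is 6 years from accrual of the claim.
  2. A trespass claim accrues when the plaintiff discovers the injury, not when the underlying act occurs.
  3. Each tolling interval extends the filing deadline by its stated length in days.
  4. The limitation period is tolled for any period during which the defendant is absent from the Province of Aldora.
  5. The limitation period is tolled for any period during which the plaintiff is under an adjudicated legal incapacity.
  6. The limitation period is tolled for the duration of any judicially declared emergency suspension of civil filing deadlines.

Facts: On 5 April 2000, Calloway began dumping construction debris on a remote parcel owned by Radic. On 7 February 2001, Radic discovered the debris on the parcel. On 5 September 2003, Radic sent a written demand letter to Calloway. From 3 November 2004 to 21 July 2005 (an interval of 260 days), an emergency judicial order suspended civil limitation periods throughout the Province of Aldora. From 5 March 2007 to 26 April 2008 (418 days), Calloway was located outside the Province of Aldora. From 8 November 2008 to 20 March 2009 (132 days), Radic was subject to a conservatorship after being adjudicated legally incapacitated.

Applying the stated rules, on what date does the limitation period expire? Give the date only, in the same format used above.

Under the discovery rule, the claim accrued on 7 February 2001, when Radic discovered the injury — not on the 5 April 2000 date of the underlying act.
6 years from 7 February 2001 is 7 February 2007.
The period was tolled for 260 days by the emergency suspension of filing deadlines (3 November 2004 to 21 July 2005), pushing the deadline to 25 October 2007.
The period was tolled for 418 days by the defendant's absence from the jurisdiction (5 March 2007 to 26 April 2008), pushing the deadline to 16 December 2008.
Because the plaintiff's legal incapacity ran from 8 November 2008 to 20 March 2009, the deadline is extended by 132 days to 27 April 2009.
The other events in the timeline have no effect on the limitation period under the stated rules.

27 April 2009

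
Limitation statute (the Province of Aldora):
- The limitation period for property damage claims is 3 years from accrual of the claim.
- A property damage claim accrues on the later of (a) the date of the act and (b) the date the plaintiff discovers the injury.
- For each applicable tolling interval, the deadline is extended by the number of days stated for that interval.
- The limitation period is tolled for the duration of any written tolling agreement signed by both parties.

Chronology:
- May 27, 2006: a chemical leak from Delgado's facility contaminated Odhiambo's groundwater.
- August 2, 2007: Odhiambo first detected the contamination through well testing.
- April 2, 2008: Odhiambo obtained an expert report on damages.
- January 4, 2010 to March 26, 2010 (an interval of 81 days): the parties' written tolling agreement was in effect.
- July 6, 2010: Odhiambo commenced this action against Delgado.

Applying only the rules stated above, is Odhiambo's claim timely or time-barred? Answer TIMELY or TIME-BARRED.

Taking the later of the act (May 27, 2006) and discovery (August 2, 2007), the claim accrued on August 2, 2007.
Adding the 3 years base period to August 2, 2007 gives a deadline of August 2, 2010, before any tolling.
Because the written tolling agreement ran from January 4, 2010 to March 26, 2010, the deadline is extended by 81 days to October 22, 2010.
None of the other events listed affects the running of the period under the stated rules.
Odhiambo filed on July 6, 2010, before the October 22, 2010 deadline, so the action is timely.

TIMELY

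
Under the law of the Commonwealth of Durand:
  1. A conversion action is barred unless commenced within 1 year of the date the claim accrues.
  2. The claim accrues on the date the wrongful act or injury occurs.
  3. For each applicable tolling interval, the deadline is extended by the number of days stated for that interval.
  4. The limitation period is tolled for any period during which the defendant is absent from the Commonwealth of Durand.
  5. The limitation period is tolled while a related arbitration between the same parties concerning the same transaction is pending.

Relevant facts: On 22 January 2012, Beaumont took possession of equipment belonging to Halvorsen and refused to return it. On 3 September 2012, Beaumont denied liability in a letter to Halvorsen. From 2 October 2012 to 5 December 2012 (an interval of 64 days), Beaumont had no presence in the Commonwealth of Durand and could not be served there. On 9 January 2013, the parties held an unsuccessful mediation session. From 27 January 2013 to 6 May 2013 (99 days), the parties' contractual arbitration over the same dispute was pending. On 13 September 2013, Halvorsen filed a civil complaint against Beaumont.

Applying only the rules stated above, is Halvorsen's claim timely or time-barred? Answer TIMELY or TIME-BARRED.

TIME-BARRED

The claim accrued on 22 January 2012, the date of the act.
Adding the 1 year base period to 22 January 2012 gives a deadline of 22 January 2013, before any tolling.
The defendant's absence from the jurisdiction from 2 October 2012 to 5 December 2012 tolled the period for 64 days, extending the deadline to 27 March 2013.
The pending related arbitration from 27 January 2013 to 6 May 2013 tolled the period for 99 days, extending the deadline to 4 July 2013.
Nothing else in the chronology tolls or restarts the period.
Filing on 13 September 2013 missed the 4 July 2013 deadline — the action is time-barred.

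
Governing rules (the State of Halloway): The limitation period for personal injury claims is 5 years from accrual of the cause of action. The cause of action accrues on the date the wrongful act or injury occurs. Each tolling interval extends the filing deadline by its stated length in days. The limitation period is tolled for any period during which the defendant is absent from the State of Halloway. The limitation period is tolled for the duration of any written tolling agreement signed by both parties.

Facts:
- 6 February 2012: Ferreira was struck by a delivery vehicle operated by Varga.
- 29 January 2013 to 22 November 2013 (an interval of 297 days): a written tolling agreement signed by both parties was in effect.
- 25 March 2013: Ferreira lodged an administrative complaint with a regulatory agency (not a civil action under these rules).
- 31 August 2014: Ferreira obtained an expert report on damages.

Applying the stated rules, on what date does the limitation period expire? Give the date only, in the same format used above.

The limitation period began to run on 6 February 2012.
The untolled deadline — 5 years after 6 February 2012 — is 6 February 2017.
Because the written tolling agreement ran from 29 January 2013 to 22 November 2013, the deadline is extended by 297 days to 30 November 2017.
None of the other events listed affects the running of the period under the stated rules.

30 November 2017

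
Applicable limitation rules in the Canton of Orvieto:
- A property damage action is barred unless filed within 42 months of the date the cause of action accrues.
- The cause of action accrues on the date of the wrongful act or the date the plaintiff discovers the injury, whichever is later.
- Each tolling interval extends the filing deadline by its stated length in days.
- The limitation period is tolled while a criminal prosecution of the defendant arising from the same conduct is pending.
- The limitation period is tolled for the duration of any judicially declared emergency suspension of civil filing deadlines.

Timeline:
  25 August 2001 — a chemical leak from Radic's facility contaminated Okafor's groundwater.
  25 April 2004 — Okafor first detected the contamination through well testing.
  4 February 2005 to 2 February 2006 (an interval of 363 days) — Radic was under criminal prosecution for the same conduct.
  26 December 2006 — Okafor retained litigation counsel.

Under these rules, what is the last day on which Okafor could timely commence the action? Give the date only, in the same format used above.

Because discovery on 25 April 2004 post-dates the 25 August 2001 act, accrual under the later-of rule falls on 25 April 2004.
42 months from 25 April 2004 is 25 October 2007.
The period was tolled for 363 days by the pending criminal prosecution (4 February 2005 to 2 February 2006), pushing the deadline to 22 October 2008.
The other events in the timeline have no effect on the limitation period under the stated rules.

22 October 2008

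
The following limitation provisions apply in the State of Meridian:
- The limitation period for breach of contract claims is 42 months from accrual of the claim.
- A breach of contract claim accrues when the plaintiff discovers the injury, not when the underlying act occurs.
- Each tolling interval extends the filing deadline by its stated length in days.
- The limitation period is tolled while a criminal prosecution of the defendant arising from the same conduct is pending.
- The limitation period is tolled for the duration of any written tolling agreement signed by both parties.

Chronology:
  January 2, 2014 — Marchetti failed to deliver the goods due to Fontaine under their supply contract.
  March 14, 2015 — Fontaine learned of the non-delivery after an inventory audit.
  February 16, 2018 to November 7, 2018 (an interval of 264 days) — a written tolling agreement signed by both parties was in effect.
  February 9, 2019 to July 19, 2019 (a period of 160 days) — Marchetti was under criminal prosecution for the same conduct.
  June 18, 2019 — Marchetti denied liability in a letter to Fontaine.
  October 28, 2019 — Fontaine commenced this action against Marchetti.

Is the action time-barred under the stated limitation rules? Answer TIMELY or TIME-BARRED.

TIMELY

The claim did not accrue until Fontaine discovered the injury on March 14, 2015; the January 2, 2014 act date does not start the clock under the stated rule.
Adding the 42 months base period to March 14, 2015 gives a deadline of September 14, 2018, before any tolling.
The written tolling agreement from February 16, 2018 to November 7, 2018 tolled the period for 264 days, extending the deadline to June 5, 2019.
The pending criminal prosecution from February 9, 2019 to July 19, 2019 tolled the period for 160 days, extending the deadline to November 12, 2019.
The other events in the timeline have no effect on the limitation period under the stated rules.
Fontaine filed on October 28, 2019, before the November 12, 2019 deadline, so the action is timely.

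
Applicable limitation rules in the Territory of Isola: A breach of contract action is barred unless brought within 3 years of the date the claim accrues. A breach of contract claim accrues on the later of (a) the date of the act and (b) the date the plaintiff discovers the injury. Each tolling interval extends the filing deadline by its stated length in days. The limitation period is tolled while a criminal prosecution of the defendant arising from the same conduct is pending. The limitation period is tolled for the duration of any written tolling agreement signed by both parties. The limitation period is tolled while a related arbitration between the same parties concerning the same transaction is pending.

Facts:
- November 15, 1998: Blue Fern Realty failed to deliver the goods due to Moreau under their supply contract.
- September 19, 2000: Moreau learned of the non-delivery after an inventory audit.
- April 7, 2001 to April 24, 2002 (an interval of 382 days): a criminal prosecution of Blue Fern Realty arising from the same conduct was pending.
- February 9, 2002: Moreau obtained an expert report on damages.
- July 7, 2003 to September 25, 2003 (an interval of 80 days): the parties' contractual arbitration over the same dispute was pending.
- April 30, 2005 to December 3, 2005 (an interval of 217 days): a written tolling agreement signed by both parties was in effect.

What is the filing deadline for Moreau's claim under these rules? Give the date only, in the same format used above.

Because discovery on September 19, 2000 post-dates the November 15, 1998 act, accrual under the later-of rule falls on September 19, 2000.
Adding the 3 years base period to September 19, 2000 gives a deadline of September 19, 2003, before any tolling.
The pending criminal prosecution from April 7, 2001 to April 24, 2002 tolled the period for 382 days, extending the deadline to October 5, 2004.
The pending related arbitration from July 7, 2003 to September 25, 2003 tolled the period for 80 days, extending the deadline to December 24, 2004.
By the time the written tolling agreement began on April 30, 2005, the limitation period had already expired on December 24, 2004; that interval cannot revive it.
Nothing else in the chronology tolls or restarts the period.

December 24, 2004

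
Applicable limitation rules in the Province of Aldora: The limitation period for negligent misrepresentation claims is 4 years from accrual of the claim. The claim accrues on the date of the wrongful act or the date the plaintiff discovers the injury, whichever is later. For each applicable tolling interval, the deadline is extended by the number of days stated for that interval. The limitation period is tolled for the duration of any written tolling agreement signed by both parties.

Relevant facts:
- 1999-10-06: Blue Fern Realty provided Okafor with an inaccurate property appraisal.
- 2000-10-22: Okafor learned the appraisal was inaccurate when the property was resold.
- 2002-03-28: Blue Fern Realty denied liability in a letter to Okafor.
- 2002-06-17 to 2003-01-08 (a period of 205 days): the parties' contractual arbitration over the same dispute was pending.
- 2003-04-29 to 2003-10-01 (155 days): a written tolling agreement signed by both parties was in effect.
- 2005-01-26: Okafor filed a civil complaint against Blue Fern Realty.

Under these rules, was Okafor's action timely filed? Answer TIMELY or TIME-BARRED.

Because discovery on 2000-10-22 post-dates the 1999-10-06 act, accrual under the later-of rule falls on 2000-10-22.
4 years from 2000-10-22 is 2004-10-22.
The period was tolled for 155 days by the written tolling agreement (2003-04-29 to 2003-10-01), pushing the deadline to 2005-03-26.
Although a pending arbitration ran from 2002-06-17 to 2003-01-08, the stated rules do not make that a tolling event, so it is disregarded.
Nothing else in the chronology tolls or restarts the period.
Filing on 2005-01-26 beat the 2005-03-26 deadline — the action is timely.

TIMELY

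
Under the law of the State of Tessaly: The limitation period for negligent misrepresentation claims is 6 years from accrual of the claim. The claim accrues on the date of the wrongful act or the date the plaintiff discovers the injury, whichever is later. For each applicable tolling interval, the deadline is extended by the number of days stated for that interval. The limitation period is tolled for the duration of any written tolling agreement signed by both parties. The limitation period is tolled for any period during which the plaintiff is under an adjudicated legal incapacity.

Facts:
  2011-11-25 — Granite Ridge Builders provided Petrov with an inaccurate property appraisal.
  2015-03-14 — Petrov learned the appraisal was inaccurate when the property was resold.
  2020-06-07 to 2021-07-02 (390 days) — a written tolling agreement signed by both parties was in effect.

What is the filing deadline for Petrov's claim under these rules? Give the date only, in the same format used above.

Because discovery on 2015-03-14 post-dates the 2011-11-25 act, accrual under the later-of rule falls on 2015-03-14.
Adding the 6 years base period to 2015-03-14 gives a deadline of 2021-03-14, before any tolling.
The period was tolled for 390 days by the written tolling agreement (2020-06-07 to 2021-07-02), pushing the deadline to 2022-04-08.

2022-04-08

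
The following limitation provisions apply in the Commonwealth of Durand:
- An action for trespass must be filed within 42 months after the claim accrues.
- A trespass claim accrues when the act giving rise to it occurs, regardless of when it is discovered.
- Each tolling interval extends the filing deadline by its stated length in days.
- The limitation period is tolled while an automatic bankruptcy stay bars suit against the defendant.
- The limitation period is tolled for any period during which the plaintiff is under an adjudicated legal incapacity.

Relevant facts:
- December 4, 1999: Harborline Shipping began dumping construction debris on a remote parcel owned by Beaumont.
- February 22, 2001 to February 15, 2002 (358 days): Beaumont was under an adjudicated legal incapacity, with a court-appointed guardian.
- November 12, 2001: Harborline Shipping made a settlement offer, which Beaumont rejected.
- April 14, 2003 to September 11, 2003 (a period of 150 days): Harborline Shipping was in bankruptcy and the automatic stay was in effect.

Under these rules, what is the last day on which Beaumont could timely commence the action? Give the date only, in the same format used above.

The claim accrued on December 4, 1999, when the wrongful act occurred.
Adding the 42 months base period to December 4, 1999 gives a deadline of June 4, 2003, before any tolling.
Because the plaintiff's legal incapacity ran from February 22, 2001 to February 15, 2002, the deadline is extended by 358 days to May 27, 2004.
The automatic bankruptcy stay from April 14, 2003 to September 11, 2003 tolled the period for 150 days, extending the deadline to October 24, 2004.
The other events in the timeline have no effect on the limitation period under the stated rules.

October 24, 2004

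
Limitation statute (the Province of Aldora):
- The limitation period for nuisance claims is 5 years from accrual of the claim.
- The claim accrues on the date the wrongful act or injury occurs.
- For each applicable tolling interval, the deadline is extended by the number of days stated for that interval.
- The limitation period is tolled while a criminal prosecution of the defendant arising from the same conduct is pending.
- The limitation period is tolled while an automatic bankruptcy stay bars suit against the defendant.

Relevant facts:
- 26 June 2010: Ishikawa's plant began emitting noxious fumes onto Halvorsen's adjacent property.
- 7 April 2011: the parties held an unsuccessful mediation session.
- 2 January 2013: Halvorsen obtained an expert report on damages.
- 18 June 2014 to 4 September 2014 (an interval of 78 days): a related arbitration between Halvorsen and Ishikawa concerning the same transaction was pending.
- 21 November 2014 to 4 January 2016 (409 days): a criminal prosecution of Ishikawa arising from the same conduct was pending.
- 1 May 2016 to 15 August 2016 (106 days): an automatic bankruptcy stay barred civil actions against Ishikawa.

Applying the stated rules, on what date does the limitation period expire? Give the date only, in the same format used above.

22 November 2016

The limitation period began to run on 26 June 2010.
5 years from 26 June 2010 is 26 June 2015.
Because the pending criminal prosecution ran from 21 November 2014 to 4 January 2016, the deadline is extended by 409 days to 8 August 2016.
The period was tolled for 106 days by the automatic bankruptcy stay (1 May 2016 to 15 August 2016), pushing the deadline to 22 November 2016.
Although a pending arbitration ran from 18 June 2014 to 4 September 2014, the stated rules do not make that a tolling event, so it is disregarded.
The other events in the timeline have no effect on the limitation period under the stated rules.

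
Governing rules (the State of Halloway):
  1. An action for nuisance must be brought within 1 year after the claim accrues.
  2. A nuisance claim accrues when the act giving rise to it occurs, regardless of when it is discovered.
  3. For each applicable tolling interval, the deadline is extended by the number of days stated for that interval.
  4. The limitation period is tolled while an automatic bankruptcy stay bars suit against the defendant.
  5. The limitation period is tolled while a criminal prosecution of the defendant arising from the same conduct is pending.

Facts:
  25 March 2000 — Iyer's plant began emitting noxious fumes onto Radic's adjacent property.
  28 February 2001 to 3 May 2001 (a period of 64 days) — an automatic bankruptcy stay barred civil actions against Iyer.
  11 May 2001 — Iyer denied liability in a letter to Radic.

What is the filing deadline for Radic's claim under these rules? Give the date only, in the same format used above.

28 May 2001

The limitation period began to run on 25 March 2000.
Adding the 1 year base period to 25 March 2000 gives a deadline of 25 March 2001, before any tolling.
The automatic bankruptcy stay from 28 February 2001 to 3 May 2001 tolled the period for 64 days, extending the deadline to 28 May 2001.
Nothing else in the chronology tolls or restarts the period.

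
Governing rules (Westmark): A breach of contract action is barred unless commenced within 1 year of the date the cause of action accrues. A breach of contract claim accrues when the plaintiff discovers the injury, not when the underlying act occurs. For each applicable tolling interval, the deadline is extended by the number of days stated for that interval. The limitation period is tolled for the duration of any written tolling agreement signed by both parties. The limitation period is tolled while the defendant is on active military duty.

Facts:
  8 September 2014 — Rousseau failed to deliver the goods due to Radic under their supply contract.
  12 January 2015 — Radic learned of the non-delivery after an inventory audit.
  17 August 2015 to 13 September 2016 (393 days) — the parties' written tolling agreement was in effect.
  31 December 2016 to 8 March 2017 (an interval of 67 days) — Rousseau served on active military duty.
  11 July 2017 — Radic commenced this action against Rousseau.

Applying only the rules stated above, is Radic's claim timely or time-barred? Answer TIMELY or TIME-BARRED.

TIME-BARRED

Accrual is tied to discovery, so the period began on 12 January 2015 rather than on 8 September 2014 when the act occurred.
The untolled deadline — 1 year after 12 January 2015 — is 12 January 2016.
The written tolling agreement from 17 August 2015 to 13 September 2016 tolled the period for 393 days, extending the deadline to 8 February 2017.
The period was tolled for 67 days by the defendant's active military service (31 December 2016 to 8 March 2017), pushing the deadline to 16 April 2017.
Filing on 11 July 2017 missed the 16 April 2017 deadline — the action is time-barred.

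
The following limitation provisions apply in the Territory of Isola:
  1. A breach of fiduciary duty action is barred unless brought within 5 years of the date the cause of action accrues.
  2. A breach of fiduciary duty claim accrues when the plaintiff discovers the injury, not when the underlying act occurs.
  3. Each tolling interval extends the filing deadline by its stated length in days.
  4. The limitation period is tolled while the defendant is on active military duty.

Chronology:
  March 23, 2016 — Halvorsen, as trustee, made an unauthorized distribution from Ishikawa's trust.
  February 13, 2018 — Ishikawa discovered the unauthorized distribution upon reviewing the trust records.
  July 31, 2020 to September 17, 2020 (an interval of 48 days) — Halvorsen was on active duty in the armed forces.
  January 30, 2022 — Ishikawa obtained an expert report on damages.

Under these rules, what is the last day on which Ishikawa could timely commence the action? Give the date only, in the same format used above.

Under the discovery rule, the claim accrued on February 13, 2018, when Ishikawa discovered the injury — not on the March 23, 2016 date of the underlying act.
The untolled deadline — 5 years after February 13, 2018 — is February 13, 2023.
Because the defendant's active military service ran from July 31, 2020 to September 17, 2020, the deadline is extended by 48 days to April 2, 2023.
Nothing else in the chronology tolls or restarts the period.

April 2, 2023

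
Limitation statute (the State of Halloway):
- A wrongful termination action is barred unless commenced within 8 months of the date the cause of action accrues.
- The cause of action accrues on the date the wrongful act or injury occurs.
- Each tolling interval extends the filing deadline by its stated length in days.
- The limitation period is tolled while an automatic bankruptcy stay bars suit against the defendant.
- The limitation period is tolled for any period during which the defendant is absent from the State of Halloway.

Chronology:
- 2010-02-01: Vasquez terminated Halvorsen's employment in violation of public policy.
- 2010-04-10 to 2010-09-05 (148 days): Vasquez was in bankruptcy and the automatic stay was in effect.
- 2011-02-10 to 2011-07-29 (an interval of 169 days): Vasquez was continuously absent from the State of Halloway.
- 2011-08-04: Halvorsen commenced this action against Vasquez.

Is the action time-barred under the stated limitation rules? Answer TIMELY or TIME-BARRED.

The claim accrued on 2010-02-01, when the wrongful act occurred.
8 months from 2010-02-01 is 2010-10-01.
The automatic bankruptcy stay from 2010-04-10 to 2010-09-05 tolled the period for 148 days, extending the deadline to 2011-02-26.
The period was tolled for 169 days by the defendant's absence from the jurisdiction (2011-02-10 to 2011-07-29), pushing the deadline to 2011-08-14.
Halvorsen filed on 2011-08-04, before the 2011-08-14 deadline, so the action is timely.

TIMELY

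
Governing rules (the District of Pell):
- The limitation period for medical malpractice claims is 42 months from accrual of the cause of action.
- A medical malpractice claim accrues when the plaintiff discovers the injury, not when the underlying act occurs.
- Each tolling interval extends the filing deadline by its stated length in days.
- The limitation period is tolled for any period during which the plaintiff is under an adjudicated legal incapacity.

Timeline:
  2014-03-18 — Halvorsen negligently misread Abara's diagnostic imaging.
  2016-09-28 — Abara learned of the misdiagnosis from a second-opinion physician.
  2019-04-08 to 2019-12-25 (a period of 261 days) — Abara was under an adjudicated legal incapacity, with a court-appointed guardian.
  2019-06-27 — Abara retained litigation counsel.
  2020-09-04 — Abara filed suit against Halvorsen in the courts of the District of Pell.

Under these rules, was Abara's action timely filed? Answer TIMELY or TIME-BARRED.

Accrual is tied to discovery, so the period began on 2016-09-28 rather than on 2014-03-18 when the act occurred.
Adding the 42 months base period to 2016-09-28 gives a deadline of 2020-03-28, before any tolling.
The plaintiff's legal incapacity from 2019-04-08 to 2019-12-25 tolled the period for 261 days, extending the deadline to 2020-12-14.
Nothing else in the chronology tolls or restarts the period.
Abara filed on 2020-09-04, before the 2020-12-14 deadline, so the action is timely.

TIMELY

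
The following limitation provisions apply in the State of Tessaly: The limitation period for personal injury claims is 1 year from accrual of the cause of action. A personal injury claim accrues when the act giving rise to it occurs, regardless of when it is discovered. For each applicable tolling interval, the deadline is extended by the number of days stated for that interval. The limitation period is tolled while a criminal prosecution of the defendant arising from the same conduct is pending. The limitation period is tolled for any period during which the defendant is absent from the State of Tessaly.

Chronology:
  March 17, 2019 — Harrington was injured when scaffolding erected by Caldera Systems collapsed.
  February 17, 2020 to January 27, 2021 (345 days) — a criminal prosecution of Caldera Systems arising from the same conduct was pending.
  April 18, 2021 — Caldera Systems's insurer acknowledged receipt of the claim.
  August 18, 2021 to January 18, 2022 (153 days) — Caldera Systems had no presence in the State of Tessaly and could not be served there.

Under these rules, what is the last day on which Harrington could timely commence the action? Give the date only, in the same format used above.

The cause of action accrued on March 17, 2019, the date of the act.
The untolled deadline — 1 year after March 17, 2019 — is March 17, 2020.
Because the pending criminal prosecution ran from February 17, 2020 to January 27, 2021, the deadline is extended by 345 days to February 25, 2021.
The defendant's absence from the jurisdiction starting August 18, 2021 came too late — the period had run on February 25, 2021 — and so does not extend the deadline.
None of the other events listed affects the running of the period under the stated rules.

February 25, 2021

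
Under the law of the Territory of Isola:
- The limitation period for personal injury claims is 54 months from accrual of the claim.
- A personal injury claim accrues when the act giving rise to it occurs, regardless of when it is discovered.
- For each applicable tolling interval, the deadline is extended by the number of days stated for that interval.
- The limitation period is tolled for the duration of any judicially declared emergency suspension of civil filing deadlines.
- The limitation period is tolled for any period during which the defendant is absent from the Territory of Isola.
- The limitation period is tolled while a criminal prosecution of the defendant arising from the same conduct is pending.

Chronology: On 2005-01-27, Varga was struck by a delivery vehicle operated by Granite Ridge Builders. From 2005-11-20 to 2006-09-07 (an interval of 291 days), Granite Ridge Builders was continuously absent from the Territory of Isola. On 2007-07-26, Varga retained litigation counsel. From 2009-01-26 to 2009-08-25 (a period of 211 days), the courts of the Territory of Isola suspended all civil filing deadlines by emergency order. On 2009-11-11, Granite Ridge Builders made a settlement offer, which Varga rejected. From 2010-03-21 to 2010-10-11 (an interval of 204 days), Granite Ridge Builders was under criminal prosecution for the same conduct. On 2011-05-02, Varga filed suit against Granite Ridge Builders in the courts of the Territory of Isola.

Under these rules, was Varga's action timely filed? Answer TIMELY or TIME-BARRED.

The claim accrued on 2005-01-27, the date of the act.
The untolled deadline — 54 months after 2005-01-27 — is 2009-07-27.
The defendant's absence from the jurisdiction from 2005-11-20 to 2006-09-07 tolled the period for 291 days, extending the deadline to 2010-05-14.
The emergency suspension of filing deadlines from 2009-01-26 to 2009-08-25 tolled the period for 211 days, extending the deadline to 2010-12-11.
Because the pending criminal prosecution ran from 2010-03-21 to 2010-10-11, the deadline is extended by 204 days to 2011-07-03.
The other events in the timeline have no effect on the limitation period under the stated rules.
The 2011-05-02 filing precedes the 2011-07-03 deadline; the claim is timely.

TIMELY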